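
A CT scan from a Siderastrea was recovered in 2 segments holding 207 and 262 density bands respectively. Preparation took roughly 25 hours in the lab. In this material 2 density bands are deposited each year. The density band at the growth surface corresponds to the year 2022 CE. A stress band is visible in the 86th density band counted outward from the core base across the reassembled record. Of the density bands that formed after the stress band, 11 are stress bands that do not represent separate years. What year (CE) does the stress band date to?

1836 CE

Total density bands = 207 + 262 = 469.
469 − 86 = 383 density bands lie beyond the stress band toward the growth surface.
Excluding 11 false density bands: 383 − 11 = 372.
With 2 density bands per year, 372 / 2 = 186 years.
2022 − 186 = 1836 CE.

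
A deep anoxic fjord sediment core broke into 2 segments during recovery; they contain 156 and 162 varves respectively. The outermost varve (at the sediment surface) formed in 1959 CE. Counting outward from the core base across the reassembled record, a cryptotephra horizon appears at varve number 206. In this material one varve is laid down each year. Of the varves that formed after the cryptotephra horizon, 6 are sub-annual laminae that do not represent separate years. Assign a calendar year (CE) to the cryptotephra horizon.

1853 CE

Total varves = 156 + 162 = 318.
318 − 206 = 112 varves lie beyond the cryptotephra horizon toward the sediment surface.
Excluding 6 false varves: 112 − 6 = 106.
Counting back 106 years from 1959 CE places the cryptotephra horizon in 1959 − 106 = 1853 CE.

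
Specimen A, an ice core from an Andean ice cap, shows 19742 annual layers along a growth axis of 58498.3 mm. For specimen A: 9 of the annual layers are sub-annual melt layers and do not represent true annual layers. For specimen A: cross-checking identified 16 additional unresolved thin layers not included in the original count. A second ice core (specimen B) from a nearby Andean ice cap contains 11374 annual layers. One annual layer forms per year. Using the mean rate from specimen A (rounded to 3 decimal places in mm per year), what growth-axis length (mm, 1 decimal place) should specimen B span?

Specimen A: correcting the raw count gives 19742 − 9 + 16 = 19749 true annual layers.
A: Mean rate = 58498.3 mm / 19749 years ≈ 2.962 mm per year.
For B, 2.962 mm/year × 11374 years = 33689.8 mm.

33689.8 mm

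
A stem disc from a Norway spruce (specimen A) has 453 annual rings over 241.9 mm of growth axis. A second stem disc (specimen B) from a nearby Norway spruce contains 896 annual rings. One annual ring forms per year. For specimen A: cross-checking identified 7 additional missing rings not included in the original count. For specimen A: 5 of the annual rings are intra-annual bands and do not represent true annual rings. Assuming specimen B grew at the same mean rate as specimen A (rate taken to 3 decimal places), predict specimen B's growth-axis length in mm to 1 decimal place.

Specimen A: after corrections the count is 453 − 5 + 7 = 455 annual rings.
A: 241.9 mm over 455 years gives 241.9 / 455 ≈ 0.532 mm/yr.
B's length ≈ 0.532 × 896 = 476.7 mm.

476.7 mm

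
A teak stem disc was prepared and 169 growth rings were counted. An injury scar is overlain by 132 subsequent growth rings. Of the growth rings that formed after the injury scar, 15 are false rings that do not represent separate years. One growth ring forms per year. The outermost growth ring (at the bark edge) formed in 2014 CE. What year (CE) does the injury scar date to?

1897 CE

132 growth rings formed after the injury scar.
132 − 15 false = 117 true growth rings after the injury scar.
The growth ring at the bark edge is 2014 CE, so the injury scar dates to 2014 − 117 = 1897 CE.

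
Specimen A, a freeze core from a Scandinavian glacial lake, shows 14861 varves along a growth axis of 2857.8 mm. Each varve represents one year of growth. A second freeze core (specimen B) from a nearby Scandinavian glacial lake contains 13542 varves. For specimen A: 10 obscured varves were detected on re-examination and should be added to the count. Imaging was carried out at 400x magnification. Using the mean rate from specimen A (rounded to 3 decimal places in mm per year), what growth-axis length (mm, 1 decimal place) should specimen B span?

Specimen A: correcting the raw count gives 14861 + 10 = 14871 true varves.
A: Extension rate ≈ 2857.8 / 14871 = 0.192 mm/year.
Length of B = 0.192 × 13542 = 2600.1 mm.

2600.1 mm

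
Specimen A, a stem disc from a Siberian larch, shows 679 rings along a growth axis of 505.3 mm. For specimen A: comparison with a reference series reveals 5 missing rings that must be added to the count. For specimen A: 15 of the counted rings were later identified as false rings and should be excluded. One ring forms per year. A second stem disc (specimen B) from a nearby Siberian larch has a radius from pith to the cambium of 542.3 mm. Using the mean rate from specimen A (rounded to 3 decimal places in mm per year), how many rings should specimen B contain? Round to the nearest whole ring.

Specimen A: true ring count = 679 − 15 + 5 = 669.
A: 505.3 mm over 669 years gives 505.3 / 669 ≈ 0.755 mm/yr.
Specimen B: 542.3 mm / 0.755 mm per year = 718.28 years ≈ 718 rings.

718 rings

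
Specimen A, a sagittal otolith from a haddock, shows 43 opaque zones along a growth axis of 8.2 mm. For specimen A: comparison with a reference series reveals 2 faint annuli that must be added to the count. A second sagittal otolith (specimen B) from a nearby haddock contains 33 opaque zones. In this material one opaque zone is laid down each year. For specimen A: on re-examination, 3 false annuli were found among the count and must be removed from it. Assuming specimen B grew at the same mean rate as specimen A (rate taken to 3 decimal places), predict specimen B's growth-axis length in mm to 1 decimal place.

6.4 mm

Specimen A: true opaque zone count = 43 − 3 + 2 = 42.
A: Extension rate ≈ 8.2 / 42 = 0.195 mm per year.
For B, 0.195 mm/year × 33 years = 6.4 mm.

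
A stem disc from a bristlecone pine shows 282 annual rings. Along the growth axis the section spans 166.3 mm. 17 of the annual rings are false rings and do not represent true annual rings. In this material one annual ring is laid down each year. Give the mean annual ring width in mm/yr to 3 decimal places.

True annual ring count = 282 − 17 = 265.
Extension rate ≈ 166.3 / 265 = 0.628 mm/yr.

0.628 mm/yr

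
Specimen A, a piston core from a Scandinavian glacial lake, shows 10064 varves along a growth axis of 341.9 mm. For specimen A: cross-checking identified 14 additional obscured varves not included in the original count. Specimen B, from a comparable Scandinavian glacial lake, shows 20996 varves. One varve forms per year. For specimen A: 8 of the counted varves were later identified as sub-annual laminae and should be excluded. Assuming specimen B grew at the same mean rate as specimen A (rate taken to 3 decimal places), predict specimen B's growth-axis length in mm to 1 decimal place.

713.9 mm

Specimen A: adjusted count: 10064 − 8 + 14 = 10070 varves.
A: Mean rate = 341.9 mm / 10070 years ≈ 0.034 mm/yr.
Length of B = 0.034 × 20996 = 713.9 mm.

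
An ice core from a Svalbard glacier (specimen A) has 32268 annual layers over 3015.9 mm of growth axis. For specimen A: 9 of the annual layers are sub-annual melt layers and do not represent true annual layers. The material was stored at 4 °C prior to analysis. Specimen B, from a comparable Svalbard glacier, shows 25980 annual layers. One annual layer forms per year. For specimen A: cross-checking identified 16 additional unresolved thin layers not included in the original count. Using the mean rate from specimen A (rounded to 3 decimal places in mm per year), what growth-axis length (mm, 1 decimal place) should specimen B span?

Specimen A: true annual layer count = 32268 − 9 + 16 = 32275.
A: 3015.9 mm over 32275 years gives 3015.9 / 32275 ≈ 0.093 mm/year.
B's length ≈ 0.093 × 25980 = 2416.1 mm.

2416.1 mm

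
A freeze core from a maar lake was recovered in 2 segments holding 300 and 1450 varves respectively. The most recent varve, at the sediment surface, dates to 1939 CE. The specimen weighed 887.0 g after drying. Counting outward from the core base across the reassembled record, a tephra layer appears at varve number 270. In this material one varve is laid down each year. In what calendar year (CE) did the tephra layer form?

459 CE

Total varves = 300 + 1450 = 1750.
Between varve 270 and the sediment surface there are 1750 − 270 = 1480 varves.
Counting back 1480 years from 1939 CE places the tephra layer in 1939 − 1480 = 459 CE.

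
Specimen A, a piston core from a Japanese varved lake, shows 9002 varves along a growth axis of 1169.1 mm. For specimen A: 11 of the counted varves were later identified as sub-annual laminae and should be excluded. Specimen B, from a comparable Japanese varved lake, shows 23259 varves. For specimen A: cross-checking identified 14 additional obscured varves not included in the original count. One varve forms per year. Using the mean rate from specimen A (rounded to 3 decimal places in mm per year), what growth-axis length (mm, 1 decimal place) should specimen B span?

Specimen A: true varve count = 9002 − 11 + 14 = 9005.
A: 1169.1 mm over 9005 years gives 1169.1 / 9005 ≈ 0.130 mm/year.
B's length ≈ 0.130 × 23259 = 3023.7 mm.

3023.7 mm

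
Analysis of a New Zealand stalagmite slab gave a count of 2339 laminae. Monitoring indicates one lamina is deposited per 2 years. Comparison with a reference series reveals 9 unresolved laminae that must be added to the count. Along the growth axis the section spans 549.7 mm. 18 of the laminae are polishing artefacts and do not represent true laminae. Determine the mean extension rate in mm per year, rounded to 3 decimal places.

0.118 mm per year

Correcting the raw count gives 2339 − 18 + 9 = 2330 true laminae.
2330 laminae at 2 years each span 2330 × 2 = 4660 years.
Mean rate = 549.7 mm / 4660 years ≈ 0.118 mm per year.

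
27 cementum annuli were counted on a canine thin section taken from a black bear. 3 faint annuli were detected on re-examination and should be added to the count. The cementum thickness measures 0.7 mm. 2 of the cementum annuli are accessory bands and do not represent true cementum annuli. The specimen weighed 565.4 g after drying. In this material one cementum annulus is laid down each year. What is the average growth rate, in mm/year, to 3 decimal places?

0.025 mm/year

Correcting the raw count gives 27 − 2 + 3 = 28 true cementum annuli.
0.7 mm over 28 years gives 0.7 / 28 ≈ 0.025 mm/year.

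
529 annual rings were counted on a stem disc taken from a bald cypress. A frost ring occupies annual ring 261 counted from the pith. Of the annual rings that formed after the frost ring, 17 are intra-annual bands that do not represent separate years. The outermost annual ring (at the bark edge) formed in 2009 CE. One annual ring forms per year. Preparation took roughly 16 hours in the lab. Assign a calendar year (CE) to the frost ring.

1758 CE

The frost ring sits at annual ring 261 from the pith, so 529 − 261 = 268 annual rings formed after it.
268 − 17 false = 251 true annual rings after the frost ring.
2009 − 251 = 1758 CE.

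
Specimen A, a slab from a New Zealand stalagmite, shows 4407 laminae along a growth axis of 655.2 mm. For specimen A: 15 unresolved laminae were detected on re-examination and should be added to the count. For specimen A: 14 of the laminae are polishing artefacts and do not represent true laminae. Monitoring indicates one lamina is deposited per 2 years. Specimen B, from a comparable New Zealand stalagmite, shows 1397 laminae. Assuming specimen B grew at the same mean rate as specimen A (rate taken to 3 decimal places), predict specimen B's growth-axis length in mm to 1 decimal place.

Specimen A: adjusted count: 4407 − 14 + 15 = 4408 laminae.
Specimen A: multiplying by 2 years per lamina: 4408 × 2 = 8816 years.
A: Extension rate ≈ 655.2 / 8816 = 0.074 mm per year.
Specimen B: multiplying by 2 years per lamina: 1397 × 2 = 2794 years. B's length ≈ 0.074 × 2794 = 206.8 mm.

206.8 mm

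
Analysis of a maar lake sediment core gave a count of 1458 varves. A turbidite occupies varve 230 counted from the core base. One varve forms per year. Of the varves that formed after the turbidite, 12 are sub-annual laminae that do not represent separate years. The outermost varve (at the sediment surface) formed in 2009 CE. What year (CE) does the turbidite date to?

1458 − 230 = 1228 varves lie beyond the turbidite toward the sediment surface.
Removing the 12 false varves leaves 1228 − 12 = 1216 true varves beyond the turbidite.
2009 − 1216 = 793 CE.

793 CE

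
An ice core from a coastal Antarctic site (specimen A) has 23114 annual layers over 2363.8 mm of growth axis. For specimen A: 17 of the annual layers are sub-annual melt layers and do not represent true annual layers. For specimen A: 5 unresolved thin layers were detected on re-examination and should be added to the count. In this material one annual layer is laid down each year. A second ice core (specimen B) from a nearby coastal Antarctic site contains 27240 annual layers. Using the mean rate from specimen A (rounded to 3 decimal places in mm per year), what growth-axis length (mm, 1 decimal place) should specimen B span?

Specimen A: adjusted count: 23114 − 17 + 5 = 23102 annual layers.
A: Mean rate = 2363.8 mm / 23102 years ≈ 0.102 mm per year.
B's length ≈ 0.102 × 27240 = 2778.5 mm.

2778.5 mm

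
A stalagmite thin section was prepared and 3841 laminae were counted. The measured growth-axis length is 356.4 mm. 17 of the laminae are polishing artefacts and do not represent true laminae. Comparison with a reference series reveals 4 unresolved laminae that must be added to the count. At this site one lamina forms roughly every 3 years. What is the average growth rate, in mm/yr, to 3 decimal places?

0.031 mm/yr

True lamina count = 3841 − 17 + 4 = 3828.
Multiplying by 3 years per lamina: 3828 × 3 = 11484 years.
356.4 mm over 11484 years gives 356.4 / 11484 ≈ 0.031 mm/yr.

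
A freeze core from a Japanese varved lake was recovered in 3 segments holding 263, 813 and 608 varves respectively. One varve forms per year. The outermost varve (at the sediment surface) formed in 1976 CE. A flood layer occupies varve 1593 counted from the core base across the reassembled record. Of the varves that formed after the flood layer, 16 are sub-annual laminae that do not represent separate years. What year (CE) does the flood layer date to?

1901 CE

Total varves = 263 + 813 + 608 = 1684.
The flood layer sits at varve 1593 from the core base, so 1684 − 1593 = 91 varves formed after it.
Removing the 16 false varves leaves 91 − 16 = 75 true varves beyond the flood layer.
Counting back 75 years from 1976 CE places the flood layer in 1976 − 75 = 1901 CE.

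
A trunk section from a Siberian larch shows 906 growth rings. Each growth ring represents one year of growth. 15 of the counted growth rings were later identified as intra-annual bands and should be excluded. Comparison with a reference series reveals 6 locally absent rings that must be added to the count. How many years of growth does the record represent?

897 years

True growth ring count = 906 − 15 + 6 = 897.
At one growth ring per year, that is 897 years.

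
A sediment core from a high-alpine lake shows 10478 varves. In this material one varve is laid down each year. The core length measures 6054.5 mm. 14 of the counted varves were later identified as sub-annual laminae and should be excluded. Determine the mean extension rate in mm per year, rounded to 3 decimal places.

After corrections the count is 10478 − 14 = 10464 varves.
6054.5 mm over 10464 years gives 6054.5 / 10464 ≈ 0.579 mm per year.

0.579 mm per year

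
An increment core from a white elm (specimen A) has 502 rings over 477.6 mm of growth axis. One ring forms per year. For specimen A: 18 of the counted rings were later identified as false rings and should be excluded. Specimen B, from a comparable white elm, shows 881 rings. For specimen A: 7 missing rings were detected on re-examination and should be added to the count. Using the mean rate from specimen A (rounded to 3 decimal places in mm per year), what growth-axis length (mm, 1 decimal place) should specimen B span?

857.2 mm

Specimen A: true ring count = 502 − 18 + 7 = 491.
A: 477.6 mm over 491 years gives 477.6 / 491 ≈ 0.973 mm/year.
For B, 0.973 mm/year × 881 years = 857.2 mm.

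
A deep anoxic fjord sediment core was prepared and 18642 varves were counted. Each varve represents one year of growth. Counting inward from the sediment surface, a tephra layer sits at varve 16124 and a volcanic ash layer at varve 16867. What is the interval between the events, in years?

16867 − 16124 = 743 varves lie between the two events.
At one varve per year, 743 years elapsed between them.

743 years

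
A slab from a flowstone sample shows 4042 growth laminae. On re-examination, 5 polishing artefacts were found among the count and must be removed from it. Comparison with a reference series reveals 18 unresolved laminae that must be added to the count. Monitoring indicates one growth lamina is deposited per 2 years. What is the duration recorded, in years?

Correcting the raw count gives 4042 − 5 + 18 = 4055 true growth laminae.
Multiplying by 2 years per growth lamina: 4055 × 2 = 8110 years.

8110 yr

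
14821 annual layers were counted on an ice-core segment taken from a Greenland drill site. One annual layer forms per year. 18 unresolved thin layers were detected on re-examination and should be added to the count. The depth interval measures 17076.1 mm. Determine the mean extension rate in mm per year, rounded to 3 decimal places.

1.151 mm per year

Adjusted count: 14821 + 18 = 14839 annual layers.
Mean rate = 17076.1 mm / 14839 years ≈ 1.151 mm per year.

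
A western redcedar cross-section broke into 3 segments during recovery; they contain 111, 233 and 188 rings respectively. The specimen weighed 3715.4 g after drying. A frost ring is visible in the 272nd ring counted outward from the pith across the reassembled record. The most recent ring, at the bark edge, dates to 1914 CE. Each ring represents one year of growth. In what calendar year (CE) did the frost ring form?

Total rings = 111 + 233 + 188 = 532.
The frost ring sits at ring 272 from the pith, so 532 − 272 = 260 rings formed after it.
Counting back 260 years from 1914 CE places the frost ring in 1914 − 260 = 1654 CE.

1654 CE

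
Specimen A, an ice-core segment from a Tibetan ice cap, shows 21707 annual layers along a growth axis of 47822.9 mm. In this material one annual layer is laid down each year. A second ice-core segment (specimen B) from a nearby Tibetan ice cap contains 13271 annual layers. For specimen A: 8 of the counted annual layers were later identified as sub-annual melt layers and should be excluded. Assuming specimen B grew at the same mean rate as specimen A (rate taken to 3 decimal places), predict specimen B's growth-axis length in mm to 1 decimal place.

29249.3 mm

Specimen A: true annual layer count = 21707 − 8 = 21699.
A: Mean rate = 47822.9 mm / 21699 years ≈ 2.204 mm per year.
For B, 2.204 mm/year × 13271 years = 29249.3 mm.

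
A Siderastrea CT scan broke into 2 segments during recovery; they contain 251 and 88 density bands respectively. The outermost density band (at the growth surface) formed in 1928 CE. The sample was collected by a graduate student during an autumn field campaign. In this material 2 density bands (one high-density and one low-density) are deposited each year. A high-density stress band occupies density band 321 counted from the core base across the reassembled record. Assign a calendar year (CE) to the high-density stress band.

Total density bands = 251 + 88 = 339.
The high-density stress band sits at density band 321 from the core base, so 339 − 321 = 18 density bands formed after it.
Dividing by 2 density bands per year: 18 / 2 = 9 years.
The density band at the growth surface is 1928 CE, so the high-density stress band dates to 1928 − 9 = 1919 CE.

1919 CE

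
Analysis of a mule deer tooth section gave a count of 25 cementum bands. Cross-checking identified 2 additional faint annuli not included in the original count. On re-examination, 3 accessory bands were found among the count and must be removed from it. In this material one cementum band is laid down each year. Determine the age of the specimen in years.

True cementum band count = 25 − 3 + 2 = 24.
One cementum band per year makes the duration 24 years.

24 years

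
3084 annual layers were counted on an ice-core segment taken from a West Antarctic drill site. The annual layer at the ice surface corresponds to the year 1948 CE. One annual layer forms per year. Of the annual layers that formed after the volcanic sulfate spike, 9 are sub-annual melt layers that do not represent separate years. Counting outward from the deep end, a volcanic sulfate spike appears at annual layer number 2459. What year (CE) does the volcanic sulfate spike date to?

Between annual layer 2459 and the ice surface there are 3084 − 2459 = 625 annual layers.
Removing the 9 false annual layers leaves 625 − 9 = 616 true annual layers beyond the volcanic sulfate spike.
Counting back 616 years from 1948 CE places the volcanic sulfate spike in 1948 − 616 = 1332 CE.

1332 CE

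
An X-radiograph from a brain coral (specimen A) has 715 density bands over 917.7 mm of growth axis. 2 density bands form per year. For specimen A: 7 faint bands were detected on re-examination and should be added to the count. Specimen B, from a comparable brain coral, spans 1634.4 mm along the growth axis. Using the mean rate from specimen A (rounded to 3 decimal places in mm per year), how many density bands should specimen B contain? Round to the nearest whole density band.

Specimen A: correcting the raw count gives 715 + 7 = 722 true density bands.
Specimen A: with 2 density bands per year, 722 / 2 = 361 years.
A: Mean rate = 917.7 mm / 361 years ≈ 2.542 mm/yr.
B spans 1634.4 / 2.542 = 642.96 years; at 2 density bands per year that is 642.96 × 2 ≈ 1286 density bands.

1286 density bands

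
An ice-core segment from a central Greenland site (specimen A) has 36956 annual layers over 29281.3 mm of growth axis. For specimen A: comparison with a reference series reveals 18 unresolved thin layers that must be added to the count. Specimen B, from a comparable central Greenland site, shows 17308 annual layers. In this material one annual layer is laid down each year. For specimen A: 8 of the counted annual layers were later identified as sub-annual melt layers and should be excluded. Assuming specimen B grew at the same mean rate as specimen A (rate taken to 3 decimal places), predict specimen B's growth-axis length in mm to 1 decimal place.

Specimen A: true annual layer count = 36956 − 8 + 18 = 36966.
A: Extension rate ≈ 29281.3 / 36966 = 0.792 mm/yr.
Length of B = 0.792 × 17308 = 13707.9 mm.

13707.9 mm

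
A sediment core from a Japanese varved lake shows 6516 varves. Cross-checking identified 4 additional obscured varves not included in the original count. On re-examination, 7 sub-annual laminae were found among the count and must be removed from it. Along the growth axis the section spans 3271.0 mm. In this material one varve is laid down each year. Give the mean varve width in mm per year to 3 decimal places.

0.502 mm per year

Correcting the raw count gives 6516 − 7 + 4 = 6513 true varves.
Extension rate ≈ 3271.0 / 6513 = 0.502 mm per year.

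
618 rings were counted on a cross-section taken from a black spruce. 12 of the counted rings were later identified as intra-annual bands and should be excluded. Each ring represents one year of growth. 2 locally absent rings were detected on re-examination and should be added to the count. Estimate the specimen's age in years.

608 years

Correcting the raw count gives 618 − 12 + 2 = 608 true rings.
With a one-to-one ring periodicity this is 608 years.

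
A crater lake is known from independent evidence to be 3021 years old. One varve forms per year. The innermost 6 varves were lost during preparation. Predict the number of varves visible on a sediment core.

At one varve per year, 3021 years correspond to 3021 varves.
Subtracting the 6 varves not captured gives 3021 − 6 = 3015 varves in the record.

3015 varves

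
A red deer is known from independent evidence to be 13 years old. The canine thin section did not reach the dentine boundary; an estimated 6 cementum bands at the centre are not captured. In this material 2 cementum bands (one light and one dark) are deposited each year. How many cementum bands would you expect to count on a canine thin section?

20 cementum bands

13 years at 2 cementum bands per year gives 13 × 2 = 26 cementum bands.
Subtracting the 6 cementum bands not captured gives 26 − 6 = 20 cementum bands in the record.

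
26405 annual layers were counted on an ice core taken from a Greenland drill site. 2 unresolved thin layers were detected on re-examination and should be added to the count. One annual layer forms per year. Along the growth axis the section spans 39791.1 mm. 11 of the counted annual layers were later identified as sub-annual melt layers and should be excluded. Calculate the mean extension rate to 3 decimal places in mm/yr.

1.507 mm/yr

After corrections the count is 26405 − 11 + 2 = 26396 annual layers.
Mean rate = 39791.1 mm / 26396 years ≈ 1.507 mm/yr.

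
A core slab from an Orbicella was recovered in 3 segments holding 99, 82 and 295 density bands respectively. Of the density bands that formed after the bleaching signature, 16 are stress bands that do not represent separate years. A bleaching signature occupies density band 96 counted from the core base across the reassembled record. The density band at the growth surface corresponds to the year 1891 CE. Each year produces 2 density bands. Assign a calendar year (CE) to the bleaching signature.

Total density bands = 99 + 82 + 295 = 476.
The bleaching signature sits at density band 96 from the core base, so 476 − 96 = 380 density bands formed after it.
380 − 16 false = 364 true density bands after the bleaching signature.
Dividing by 2 density bands per year: 364 / 2 = 182 years.
The density band at the growth surface is 1891 CE, so the bleaching signature dates to 1891 − 182 = 1709 CE.

1709 CE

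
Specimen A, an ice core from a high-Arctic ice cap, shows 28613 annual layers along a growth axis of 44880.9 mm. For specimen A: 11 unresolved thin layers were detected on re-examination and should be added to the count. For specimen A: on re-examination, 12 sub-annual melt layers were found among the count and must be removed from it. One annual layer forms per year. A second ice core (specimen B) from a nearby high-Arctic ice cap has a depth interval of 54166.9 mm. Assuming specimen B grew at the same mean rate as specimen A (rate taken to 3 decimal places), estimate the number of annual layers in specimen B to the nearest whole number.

34523 annual layers

Specimen A: after corrections the count is 28613 − 12 + 11 = 28612 annual layers.
A: 44880.9 mm over 28612 years gives 44880.9 / 28612 ≈ 1.569 mm per year.
For B, 54166.9 / 1.569 = 34523.20 years ≈ 34523 annual layers.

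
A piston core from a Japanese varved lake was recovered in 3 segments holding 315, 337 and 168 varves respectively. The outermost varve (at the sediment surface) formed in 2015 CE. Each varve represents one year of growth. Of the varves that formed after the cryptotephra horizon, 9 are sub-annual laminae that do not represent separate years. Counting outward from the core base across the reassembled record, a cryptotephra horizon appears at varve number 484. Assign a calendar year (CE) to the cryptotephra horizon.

Total varves = 315 + 337 + 168 = 820.
820 − 484 = 336 varves lie beyond the cryptotephra horizon toward the sediment surface.
Removing the 9 false varves leaves 336 − 9 = 327 true varves beyond the cryptotephra horizon.
2015 − 327 = 1688 CE.

1688 CE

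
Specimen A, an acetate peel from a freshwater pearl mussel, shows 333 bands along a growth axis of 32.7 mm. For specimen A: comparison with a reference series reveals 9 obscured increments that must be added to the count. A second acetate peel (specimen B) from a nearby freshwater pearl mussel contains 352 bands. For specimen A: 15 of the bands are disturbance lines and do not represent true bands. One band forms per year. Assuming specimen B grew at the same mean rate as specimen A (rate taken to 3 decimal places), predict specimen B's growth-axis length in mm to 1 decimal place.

35.2 mm

Specimen A: after corrections the count is 333 − 15 + 9 = 327 bands.
A: Mean rate = 32.7 mm / 327 years ≈ 0.100 mm/year.
Length of B = 0.100 × 352 = 35.2 mm.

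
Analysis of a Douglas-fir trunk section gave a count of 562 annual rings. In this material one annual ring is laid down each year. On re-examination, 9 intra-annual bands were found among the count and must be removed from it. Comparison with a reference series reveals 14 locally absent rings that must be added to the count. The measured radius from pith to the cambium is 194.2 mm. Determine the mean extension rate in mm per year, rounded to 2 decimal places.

Adjusted count: 562 − 9 + 14 = 567 annual rings.
Mean rate = 194.2 mm / 567 years ≈ 0.34 mm per year.

0.34 mm per year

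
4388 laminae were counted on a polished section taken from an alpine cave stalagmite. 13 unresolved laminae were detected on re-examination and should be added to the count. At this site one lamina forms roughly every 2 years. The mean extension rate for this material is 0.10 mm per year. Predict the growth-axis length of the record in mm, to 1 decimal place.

Correcting the raw count gives 4388 + 13 = 4401 true laminae.
At 2 years per lamina, 4401 × 2 = 8802 years.
Length ≈ 0.10 × 8802 = 880.2 mm.

880.2 mm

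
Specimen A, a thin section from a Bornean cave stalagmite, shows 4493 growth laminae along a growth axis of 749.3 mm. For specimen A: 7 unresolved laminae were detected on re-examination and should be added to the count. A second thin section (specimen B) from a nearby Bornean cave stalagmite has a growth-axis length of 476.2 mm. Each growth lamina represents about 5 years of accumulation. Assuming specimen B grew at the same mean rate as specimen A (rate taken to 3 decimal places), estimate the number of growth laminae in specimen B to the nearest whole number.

2886 growth laminae

Specimen A: adjusted count: 4493 + 7 = 4500 growth laminae.
Specimen A: multiplying by 5 years per growth lamina: 4500 × 5 = 22500 years.
A: 749.3 mm over 22500 years gives 749.3 / 22500 ≈ 0.033 mm per year.
Specimen B: 476.2 mm / 0.033 mm per year = 14430.30 years; at 5 years per growth lamina that is 14430.30 / 5 ≈ 2886 growth laminae.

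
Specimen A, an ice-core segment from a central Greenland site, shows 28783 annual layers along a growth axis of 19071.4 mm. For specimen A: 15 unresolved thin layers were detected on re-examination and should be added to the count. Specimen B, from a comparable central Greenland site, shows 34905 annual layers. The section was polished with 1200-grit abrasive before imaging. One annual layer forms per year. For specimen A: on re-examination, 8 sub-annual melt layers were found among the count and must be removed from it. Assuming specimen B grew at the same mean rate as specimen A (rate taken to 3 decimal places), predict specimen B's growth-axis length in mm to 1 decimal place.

23107.1 mm

Specimen A: after corrections the count is 28783 − 8 + 15 = 28790 annual layers.
A: Mean rate = 19071.4 mm / 28790 years ≈ 0.662 mm/year.
B's length ≈ 0.662 × 34905 = 23107.1 mm.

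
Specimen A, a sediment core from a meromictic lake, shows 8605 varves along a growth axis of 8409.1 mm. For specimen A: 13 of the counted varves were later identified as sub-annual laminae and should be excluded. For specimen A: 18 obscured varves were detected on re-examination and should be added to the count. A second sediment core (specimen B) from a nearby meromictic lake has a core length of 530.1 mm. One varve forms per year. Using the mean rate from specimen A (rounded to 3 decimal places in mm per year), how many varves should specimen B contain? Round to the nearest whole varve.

Specimen A: after corrections the count is 8605 − 13 + 18 = 8610 varves.
A: Mean rate = 8409.1 mm / 8610 years ≈ 0.977 mm per year.
For B, 530.1 / 0.977 = 542.58 years ≈ 543 varves.

543 varves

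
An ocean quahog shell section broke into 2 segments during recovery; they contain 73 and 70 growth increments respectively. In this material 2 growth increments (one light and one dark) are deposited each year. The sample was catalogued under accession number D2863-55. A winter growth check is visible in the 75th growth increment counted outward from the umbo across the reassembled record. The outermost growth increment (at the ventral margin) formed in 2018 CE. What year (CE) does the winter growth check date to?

1984 CE

Total growth increments = 73 + 70 = 143.
The winter growth check sits at growth increment 75 from the umbo, so 143 − 75 = 68 growth increments formed after it.
With 2 growth increments per year, 68 / 2 = 34 years.
Counting back 34 years from 2018 CE places the winter growth check in 2018 − 34 = 1984 CE.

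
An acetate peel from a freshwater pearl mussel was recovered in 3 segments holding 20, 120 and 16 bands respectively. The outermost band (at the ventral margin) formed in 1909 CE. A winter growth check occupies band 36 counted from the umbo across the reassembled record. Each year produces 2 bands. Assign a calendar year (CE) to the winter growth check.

1849 CE

Total bands = 20 + 120 + 16 = 156.
The winter growth check sits at band 36 from the umbo, so 156 − 36 = 120 bands formed after it.
With 2 bands per year, 120 / 2 = 60 years.
The band at the ventral margin is 1909 CE, so the winter growth check dates to 1909 − 60 = 1849 CE.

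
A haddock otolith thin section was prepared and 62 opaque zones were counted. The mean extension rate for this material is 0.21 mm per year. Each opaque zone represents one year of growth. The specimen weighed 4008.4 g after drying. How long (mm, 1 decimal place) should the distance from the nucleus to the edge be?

62 years of growth are recorded.
62 years at 0.21 mm/year gives 0.21 × 62 = 13.0 mm.

13.0 mm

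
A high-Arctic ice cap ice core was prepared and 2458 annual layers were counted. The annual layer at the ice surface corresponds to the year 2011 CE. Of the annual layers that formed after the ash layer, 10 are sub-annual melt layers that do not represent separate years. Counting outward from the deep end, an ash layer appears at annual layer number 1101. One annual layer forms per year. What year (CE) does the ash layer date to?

664 CE

The ash layer sits at annual layer 1101 from the deep end, so 2458 − 1101 = 1357 annual layers formed after it.
Excluding 10 false annual layers: 1357 − 10 = 1347.
2011 − 1347 = 664 CE.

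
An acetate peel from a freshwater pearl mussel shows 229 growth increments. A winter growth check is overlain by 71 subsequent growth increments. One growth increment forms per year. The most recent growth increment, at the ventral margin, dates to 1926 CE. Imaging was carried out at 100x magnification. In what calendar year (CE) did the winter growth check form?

1855 CE

There are 71 growth increments younger than the winter growth check.
The growth increment at the ventral margin is 1926 CE, so the winter growth check dates to 1926 − 71 = 1855 CE.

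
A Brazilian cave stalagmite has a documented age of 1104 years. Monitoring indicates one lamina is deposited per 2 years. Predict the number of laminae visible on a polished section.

One lamina every 2 years means 1104 / 2 = 552 laminae.
So 552 laminae should be present.

552 laminae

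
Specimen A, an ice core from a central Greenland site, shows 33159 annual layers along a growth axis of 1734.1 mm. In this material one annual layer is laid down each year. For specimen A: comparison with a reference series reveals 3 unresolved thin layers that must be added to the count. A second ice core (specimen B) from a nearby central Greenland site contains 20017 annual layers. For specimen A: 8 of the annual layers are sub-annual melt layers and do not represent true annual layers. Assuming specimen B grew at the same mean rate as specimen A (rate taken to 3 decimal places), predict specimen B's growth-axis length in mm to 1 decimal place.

Specimen A: correcting the raw count gives 33159 − 8 + 3 = 33154 true annual layers.
A: Extension rate ≈ 1734.1 / 33154 = 0.052 mm/yr.
B's length ≈ 0.052 × 20017 = 1040.9 mm.

1040.9 mm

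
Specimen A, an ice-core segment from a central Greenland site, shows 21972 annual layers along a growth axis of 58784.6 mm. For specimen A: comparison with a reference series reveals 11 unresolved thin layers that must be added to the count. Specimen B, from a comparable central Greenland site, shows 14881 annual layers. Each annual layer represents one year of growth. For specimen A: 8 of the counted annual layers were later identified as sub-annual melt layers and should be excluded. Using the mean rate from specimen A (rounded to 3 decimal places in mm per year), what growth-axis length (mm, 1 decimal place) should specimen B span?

39806.7 mm

Specimen A: adjusted count: 21972 − 8 + 11 = 21975 annual layers.
A: Mean rate = 58784.6 mm / 21975 years ≈ 2.675 mm/yr.
Length of B = 2.675 × 14881 = 39806.7 mm.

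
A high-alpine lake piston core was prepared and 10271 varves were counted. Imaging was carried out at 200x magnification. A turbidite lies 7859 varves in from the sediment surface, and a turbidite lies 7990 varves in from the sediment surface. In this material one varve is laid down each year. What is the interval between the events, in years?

131 yr

The two markers are separated by 7990 − 7859 = 131 varves.
That is 131 years at one varve per year.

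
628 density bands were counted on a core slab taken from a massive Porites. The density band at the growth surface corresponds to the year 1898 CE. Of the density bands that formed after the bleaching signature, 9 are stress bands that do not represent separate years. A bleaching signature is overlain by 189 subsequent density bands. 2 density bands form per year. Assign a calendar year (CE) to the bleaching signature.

189 density bands post-date the bleaching signature.
189 − 9 false = 180 true density bands after the bleaching signature.
With 2 density bands per year, 180 / 2 = 90 years.
1898 − 90 = 1808 CE.

1808 CE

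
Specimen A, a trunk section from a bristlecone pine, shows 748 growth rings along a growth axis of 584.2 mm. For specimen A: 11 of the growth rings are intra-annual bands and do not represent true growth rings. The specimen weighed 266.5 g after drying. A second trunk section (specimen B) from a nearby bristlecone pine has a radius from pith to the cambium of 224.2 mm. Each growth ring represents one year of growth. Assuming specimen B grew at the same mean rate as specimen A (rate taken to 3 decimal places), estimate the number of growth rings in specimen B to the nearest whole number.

283 growth rings

Specimen A: after corrections the count is 748 − 11 = 737 growth rings.
A: Extension rate ≈ 584.2 / 737 = 0.793 mm per year.
For B, 224.2 / 0.793 = 282.72 years ≈ 283 growth rings.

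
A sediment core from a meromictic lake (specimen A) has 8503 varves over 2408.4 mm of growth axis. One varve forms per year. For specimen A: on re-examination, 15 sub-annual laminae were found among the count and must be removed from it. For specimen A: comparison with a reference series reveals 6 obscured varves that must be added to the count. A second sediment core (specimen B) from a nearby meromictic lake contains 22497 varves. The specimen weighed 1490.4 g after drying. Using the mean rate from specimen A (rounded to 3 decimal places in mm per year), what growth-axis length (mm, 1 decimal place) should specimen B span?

Specimen A: adjusted count: 8503 − 15 + 6 = 8494 varves.
A: 2408.4 mm over 8494 years gives 2408.4 / 8494 ≈ 0.284 mm/year.
Length of B = 0.284 × 22497 = 6389.1 mm.

6389.1 mm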